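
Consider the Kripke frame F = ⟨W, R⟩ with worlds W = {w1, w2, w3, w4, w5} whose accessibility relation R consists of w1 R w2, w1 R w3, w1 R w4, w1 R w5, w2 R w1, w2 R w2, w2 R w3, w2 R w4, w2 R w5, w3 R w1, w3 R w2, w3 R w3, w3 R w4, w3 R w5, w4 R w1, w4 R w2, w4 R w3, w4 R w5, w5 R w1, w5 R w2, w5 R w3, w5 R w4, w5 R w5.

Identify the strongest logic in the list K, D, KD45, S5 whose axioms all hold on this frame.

D

Serial (axiom D): yes — every world has a successor (e.g. w1 R w2).
Euclidean (axiom 5): no — w1 R w4 and w1 R w4, but not w4 R w4.
Transitive (axiom 4): no — w1 R w2 and w2 R w1, but not w1 R w1.
Reflexive (axiom T): no — w1 is not related to itself.
So F validates K, D; KD45 would additionally require R to be Euclidean and transitive. The strongest is D.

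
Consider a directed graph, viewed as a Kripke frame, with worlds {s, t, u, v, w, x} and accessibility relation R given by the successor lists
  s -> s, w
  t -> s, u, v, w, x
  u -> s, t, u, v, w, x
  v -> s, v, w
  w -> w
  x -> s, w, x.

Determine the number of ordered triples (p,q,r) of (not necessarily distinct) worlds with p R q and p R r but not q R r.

34

Enumerating: (s,w,s), (t,s,u), (t,s,v), (t,s,x), (t,v,u), (t,v,x), (t,w,s), (t,w,u), (t,w,v), (t,w,x), (t,x,u), (t,x,v), … and 22 more.
Total: 34.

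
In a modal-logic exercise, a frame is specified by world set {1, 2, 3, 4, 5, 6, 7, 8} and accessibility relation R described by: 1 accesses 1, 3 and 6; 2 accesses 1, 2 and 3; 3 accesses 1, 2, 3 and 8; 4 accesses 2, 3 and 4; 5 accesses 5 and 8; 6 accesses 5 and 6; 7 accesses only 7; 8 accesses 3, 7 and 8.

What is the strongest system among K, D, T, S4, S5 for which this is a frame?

Serial (axiom D): yes — every world has a successor (e.g. 1 R 1).
Reflexive (axiom T): yes — every world is R-related to itself.
Transitive (axiom 4): no — 1 R 3 and 3 R 2, but not 1 R 2.
Euclidean (axiom 5): no — 1 R 3 and 1 R 6, but not 3 R 6.
So F validates K, D, T; S4 would additionally require R to be transitive. The strongest is T.

T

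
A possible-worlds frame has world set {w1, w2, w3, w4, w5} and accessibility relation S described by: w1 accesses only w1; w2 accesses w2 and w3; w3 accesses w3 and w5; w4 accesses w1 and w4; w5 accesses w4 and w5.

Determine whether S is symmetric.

Symmetric: no — w2 S w3 but not w3 S w2.

No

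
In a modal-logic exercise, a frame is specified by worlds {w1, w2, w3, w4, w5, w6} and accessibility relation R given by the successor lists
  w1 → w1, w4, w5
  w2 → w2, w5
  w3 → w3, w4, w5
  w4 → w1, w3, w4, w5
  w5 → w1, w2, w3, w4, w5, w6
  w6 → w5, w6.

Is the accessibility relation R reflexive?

Yes

Reflexive: yes — every world is R-related to itself.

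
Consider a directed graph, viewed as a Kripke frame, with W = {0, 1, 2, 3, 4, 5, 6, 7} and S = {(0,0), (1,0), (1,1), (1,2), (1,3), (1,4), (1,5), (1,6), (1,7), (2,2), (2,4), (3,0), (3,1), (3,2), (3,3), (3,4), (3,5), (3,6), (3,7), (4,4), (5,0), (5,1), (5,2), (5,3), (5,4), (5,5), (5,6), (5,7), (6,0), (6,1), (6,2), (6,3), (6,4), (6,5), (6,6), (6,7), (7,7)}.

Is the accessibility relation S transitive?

Yes

Transitive: yes — every two-step S-path is closed by a direct edge.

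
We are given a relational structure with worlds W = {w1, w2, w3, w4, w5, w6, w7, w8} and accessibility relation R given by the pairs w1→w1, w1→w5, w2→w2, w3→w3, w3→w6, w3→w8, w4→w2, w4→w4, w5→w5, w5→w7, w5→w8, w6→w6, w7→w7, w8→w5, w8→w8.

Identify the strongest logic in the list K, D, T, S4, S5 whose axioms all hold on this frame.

T

Serial (axiom D): yes — every world has a successor (e.g. w1 R w1).
Reflexive (axiom T): yes — every world is R-related to itself.
Transitive (axiom 4): no — w1 R w5 and w5 R w7, but not w1 R w7.
Euclidean (axiom 5): no — w3 R w6 and w3 R w8, but not w6 R w8.
So F validates K, D, T; S4 would additionally require R to be transitive. The strongest is T.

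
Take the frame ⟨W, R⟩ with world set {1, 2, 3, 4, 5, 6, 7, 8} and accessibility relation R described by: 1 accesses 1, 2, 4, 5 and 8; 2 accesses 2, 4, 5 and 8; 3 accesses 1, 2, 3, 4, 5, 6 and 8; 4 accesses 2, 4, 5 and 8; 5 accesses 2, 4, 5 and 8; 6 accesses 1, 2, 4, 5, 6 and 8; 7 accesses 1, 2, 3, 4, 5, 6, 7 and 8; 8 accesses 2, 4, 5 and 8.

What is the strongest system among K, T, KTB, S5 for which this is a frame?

T

Reflexive (axiom T): yes — every world is R-related to itself.
Symmetric (axiom B): no — 1 R 2 but not 2 R 1.
Euclidean (axiom 5): no — 3 R 1 and 3 R 6, but not 1 R 6.
So F validates K, T; KTB would additionally require R to be symmetric. The strongest is T.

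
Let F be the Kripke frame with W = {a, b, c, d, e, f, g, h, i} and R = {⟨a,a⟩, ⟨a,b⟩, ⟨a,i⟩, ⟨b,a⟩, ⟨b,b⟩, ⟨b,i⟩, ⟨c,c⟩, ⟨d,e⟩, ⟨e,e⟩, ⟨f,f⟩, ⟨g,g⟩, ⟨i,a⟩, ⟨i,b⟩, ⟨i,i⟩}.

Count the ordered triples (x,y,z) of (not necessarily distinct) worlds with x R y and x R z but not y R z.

0

R is Euclidean; there are no such tuples.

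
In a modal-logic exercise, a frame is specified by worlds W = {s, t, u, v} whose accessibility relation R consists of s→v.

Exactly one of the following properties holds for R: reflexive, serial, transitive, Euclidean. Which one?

Reflexive: no — s is not related to itself.
Serial: no — t has no R-successor.
Transitive: yes — every two-step R-path is closed by a direct edge.
Euclidean: no — s R v and s R v, but not v R v.
Only transitive holds.

transitive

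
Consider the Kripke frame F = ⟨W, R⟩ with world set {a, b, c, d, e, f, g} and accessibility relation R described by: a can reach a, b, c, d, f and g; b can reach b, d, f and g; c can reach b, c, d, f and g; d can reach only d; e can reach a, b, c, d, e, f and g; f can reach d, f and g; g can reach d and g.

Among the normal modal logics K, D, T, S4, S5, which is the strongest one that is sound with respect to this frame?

Serial (axiom D): yes — every world has a successor (e.g. a R a).
Reflexive (axiom T): yes — every world is R-related to itself.
Transitive (axiom 4): yes — every two-step R-path is closed by a direct edge.
Euclidean (axiom 5): no — a R b and a R c, but not b R c.
So F validates K, D, T, S4; S5 would additionally require R to be Euclidean. The strongest is S4.

S4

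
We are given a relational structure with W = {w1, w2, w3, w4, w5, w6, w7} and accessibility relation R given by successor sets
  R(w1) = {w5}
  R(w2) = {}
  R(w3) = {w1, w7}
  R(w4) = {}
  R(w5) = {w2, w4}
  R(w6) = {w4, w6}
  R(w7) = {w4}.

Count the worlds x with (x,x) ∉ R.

6

Enumerating: w1, w2, w3, w4, w5, w7.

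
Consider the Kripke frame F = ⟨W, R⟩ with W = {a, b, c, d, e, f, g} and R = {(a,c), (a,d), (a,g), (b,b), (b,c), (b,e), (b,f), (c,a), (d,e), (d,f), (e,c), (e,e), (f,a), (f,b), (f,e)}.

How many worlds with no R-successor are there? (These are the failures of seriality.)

1

Enumerating: g.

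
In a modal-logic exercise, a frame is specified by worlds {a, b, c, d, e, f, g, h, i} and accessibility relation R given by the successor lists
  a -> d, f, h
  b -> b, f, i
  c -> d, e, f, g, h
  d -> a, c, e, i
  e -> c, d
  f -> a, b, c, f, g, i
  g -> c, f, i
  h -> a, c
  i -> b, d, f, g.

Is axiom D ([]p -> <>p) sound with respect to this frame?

Yes

Axiom D corresponds to the accessibility relation being serial.
Serial: yes — every world has a successor (e.g. a R d).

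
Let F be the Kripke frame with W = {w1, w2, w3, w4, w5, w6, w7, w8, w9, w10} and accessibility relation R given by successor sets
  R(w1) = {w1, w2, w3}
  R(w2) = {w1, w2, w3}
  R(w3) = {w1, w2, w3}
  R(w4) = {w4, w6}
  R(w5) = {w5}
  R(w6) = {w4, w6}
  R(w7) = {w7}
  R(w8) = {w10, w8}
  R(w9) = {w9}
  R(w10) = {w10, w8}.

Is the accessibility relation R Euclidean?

Yes

Euclidean: yes — any two successors of a common world are R-related.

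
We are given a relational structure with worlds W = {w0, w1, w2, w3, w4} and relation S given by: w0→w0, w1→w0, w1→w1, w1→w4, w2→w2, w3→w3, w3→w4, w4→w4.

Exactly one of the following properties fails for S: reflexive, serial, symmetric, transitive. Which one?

symmetric

Reflexive: yes — every world is S-related to itself.
Serial: yes — every world has a successor (e.g. w0 S w0).
Symmetric: no — w1 S w0 but not w0 S w1.
Transitive: yes — every two-step S-path is closed by a direct edge.
Only symmetric fails.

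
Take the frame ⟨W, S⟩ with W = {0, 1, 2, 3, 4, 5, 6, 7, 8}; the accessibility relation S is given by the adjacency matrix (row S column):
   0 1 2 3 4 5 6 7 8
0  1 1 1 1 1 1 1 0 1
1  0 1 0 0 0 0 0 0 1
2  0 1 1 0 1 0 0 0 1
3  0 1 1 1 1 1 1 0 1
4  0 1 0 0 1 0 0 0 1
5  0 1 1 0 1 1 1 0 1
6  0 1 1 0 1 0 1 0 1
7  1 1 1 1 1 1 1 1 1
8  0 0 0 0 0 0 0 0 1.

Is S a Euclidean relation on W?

Euclidean: no — 0 S 1 and 0 S 2, but not 1 S 2.

No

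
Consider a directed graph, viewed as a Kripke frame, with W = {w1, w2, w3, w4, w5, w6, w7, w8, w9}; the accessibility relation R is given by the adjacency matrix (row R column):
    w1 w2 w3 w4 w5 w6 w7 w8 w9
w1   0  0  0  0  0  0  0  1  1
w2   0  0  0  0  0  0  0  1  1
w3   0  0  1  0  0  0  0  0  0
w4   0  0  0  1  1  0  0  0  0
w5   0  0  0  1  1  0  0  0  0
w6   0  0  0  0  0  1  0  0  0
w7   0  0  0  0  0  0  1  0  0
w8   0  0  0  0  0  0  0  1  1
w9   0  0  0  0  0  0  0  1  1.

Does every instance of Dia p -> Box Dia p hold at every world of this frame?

Yes

By correspondence theory, 5 is valid on a frame iff R is Euclidean.
Euclidean: yes — any two successors of a common world are R-related.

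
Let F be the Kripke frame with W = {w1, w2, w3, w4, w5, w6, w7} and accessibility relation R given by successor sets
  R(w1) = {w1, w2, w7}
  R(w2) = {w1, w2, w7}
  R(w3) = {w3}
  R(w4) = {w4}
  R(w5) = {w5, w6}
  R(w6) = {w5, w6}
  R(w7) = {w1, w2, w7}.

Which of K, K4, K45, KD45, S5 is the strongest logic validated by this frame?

Transitive (axiom 4): yes — every two-step R-path is closed by a direct edge.
Euclidean (axiom 5): yes — any two successors of a common world are R-related.
Serial (axiom D): yes — every world has a successor (e.g. w1 R w1).
Reflexive (axiom T): yes — every world is R-related to itself.
So F validates K, K4, K45, KD45, S5. The strongest is S5.

S5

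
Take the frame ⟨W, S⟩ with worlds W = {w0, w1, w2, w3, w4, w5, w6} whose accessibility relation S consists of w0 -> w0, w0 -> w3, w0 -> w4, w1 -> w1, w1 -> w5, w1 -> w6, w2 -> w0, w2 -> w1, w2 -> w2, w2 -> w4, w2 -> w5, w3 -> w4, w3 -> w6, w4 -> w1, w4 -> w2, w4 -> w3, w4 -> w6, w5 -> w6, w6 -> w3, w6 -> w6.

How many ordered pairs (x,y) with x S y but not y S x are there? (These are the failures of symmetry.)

Enumerating: (w0,w3), (w0,w4), (w1,w5), (w1,w6), (w2,w0), (w2,w1), (w2,w5), (w4,w1), (w4,w6), (w5,w6).

10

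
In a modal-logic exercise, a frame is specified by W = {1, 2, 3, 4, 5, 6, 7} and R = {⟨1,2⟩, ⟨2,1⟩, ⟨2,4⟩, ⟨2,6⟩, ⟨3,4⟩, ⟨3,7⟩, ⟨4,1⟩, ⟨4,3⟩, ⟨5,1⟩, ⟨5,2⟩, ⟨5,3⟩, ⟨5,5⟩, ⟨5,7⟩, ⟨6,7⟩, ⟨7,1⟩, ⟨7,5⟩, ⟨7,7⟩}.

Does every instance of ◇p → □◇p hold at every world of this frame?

The schema 5 characterises exactly the Euclidean frames.
Euclidean: no — 2 R 1 and 2 R 4, but not 1 R 4.

No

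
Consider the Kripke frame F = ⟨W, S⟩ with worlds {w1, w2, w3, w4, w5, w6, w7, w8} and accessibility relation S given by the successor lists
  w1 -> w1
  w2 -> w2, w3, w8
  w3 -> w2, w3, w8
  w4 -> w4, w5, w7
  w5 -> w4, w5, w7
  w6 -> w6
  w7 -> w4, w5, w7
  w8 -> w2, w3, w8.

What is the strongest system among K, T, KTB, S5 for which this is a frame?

Reflexive (axiom T): yes — every world is S-related to itself.
Symmetric (axiom B): yes — every pair in S has its reverse in S.
Euclidean (axiom 5): yes — any two successors of a common world are S-related.
So F validates K, T, KTB, S5. The strongest is S5.

S5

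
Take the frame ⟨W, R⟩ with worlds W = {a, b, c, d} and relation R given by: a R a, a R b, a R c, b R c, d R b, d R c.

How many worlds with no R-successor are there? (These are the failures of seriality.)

Enumerating: c.

1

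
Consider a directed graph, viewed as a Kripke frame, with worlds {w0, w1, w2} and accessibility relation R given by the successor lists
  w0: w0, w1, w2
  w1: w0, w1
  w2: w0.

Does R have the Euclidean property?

No

Euclidean: no — w0 R w1 and w0 R w2, but not w1 R w2.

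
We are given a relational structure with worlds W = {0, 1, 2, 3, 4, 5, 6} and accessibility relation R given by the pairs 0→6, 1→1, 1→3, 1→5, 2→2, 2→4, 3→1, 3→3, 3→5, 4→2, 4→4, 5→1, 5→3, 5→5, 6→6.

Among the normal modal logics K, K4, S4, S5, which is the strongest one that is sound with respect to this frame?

Transitive (axiom 4): yes — every two-step R-path is closed by a direct edge.
Reflexive (axiom T): no — 0 is not related to itself.
Euclidean (axiom 5): yes — any two successors of a common world are R-related.
So F validates K, K4; S4 would additionally require R to be reflexive. The strongest is K4.

K4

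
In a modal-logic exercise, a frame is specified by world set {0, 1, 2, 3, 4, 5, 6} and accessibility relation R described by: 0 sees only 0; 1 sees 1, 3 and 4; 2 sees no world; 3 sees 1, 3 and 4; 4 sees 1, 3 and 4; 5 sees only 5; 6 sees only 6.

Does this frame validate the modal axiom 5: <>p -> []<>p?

By correspondence theory, 5 is valid on a frame iff R is Euclidean.
Euclidean: yes — any two successors of a common world are R-related.

Yes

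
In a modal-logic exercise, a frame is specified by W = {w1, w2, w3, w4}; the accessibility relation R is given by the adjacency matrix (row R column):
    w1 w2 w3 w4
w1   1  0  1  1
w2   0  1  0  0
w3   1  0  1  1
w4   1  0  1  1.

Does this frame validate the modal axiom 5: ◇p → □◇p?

Yes

By correspondence theory, 5 is valid on a frame iff R is Euclidean.
Euclidean: yes — any two successors of a common world are R-related.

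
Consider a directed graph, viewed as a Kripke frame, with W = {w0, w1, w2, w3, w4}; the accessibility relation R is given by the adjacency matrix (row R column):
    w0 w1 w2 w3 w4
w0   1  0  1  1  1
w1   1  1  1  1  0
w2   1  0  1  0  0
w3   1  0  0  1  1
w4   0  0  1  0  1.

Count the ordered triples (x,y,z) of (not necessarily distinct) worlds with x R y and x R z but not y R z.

Enumerating: (w0,w2,w3), (w0,w2,w4), (w0,w3,w2), (w0,w4,w0), (w0,w4,w3), (w1,w0,w1), (w1,w2,w1), (w1,w2,w3), (w1,w3,w1), (w1,w3,w2), (w3,w4,w0), (w3,w4,w3), (w4,w2,w4).

13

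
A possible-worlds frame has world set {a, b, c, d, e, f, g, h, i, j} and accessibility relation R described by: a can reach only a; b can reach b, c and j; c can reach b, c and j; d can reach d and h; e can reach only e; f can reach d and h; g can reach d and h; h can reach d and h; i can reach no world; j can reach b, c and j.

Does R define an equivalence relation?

No

Reflexive: no — f is not related to itself.
Symmetric: no — f R d but not d R f.
Transitive: yes — every two-step R-path is closed by a direct edge.
So R is not an equivalence relation.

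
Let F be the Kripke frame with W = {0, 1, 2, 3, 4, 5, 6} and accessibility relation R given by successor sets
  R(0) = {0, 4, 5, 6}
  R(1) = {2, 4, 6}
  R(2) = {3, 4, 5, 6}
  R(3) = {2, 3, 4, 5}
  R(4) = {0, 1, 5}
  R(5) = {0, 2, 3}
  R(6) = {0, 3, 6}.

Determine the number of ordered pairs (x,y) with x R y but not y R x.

Enumerating: (1,2), (1,6), (2,4), (2,6), (3,4), (4,5), (6,3).

7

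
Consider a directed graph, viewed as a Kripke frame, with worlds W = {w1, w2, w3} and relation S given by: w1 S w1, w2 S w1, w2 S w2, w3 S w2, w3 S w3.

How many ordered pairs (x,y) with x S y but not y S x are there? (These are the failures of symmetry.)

Enumerating: (w2,w1), (w3,w2).

2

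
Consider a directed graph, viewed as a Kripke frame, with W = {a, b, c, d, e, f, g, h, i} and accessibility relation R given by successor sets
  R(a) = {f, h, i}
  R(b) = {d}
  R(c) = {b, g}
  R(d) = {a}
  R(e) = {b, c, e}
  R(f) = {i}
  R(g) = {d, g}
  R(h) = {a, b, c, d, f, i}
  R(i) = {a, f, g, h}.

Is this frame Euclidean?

Euclidean: no — a R f and a R h, but not f R h.

No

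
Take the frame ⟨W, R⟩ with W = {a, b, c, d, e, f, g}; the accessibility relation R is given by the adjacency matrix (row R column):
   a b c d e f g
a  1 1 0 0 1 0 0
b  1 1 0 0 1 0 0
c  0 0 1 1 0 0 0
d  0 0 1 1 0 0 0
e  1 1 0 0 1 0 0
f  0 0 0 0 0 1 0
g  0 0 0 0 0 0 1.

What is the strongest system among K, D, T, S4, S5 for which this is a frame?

S5

Serial (axiom D): yes — every world has a successor (e.g. a R a).
Reflexive (axiom T): yes — every world is R-related to itself.
Transitive (axiom 4): yes — every two-step R-path is closed by a direct edge.
Euclidean (axiom 5): yes — any two successors of a common world are R-related.
So F validates K, D, T, S4, S5. The strongest is S5.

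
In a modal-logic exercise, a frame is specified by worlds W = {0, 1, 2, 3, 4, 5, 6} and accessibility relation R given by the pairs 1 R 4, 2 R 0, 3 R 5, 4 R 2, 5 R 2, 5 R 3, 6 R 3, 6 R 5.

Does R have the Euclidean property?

Euclidean: no — 5 R 2 and 5 R 3, but not 2 R 3.

No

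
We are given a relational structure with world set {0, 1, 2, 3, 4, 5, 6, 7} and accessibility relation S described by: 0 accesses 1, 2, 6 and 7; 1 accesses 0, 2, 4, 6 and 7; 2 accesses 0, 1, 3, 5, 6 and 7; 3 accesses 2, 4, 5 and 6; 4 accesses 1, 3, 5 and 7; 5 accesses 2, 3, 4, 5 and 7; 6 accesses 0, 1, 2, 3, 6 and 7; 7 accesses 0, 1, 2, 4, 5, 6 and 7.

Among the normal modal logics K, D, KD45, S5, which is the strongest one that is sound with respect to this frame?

Serial (axiom D): yes — every world has a successor (e.g. 0 S 1).
Euclidean (axiom 5): no — 1 S 0 and 1 S 4, but not 0 S 4.
Transitive (axiom 4): no — 0 S 1 and 1 S 4, but not 0 S 4.
Reflexive (axiom T): no — 0 is not related to itself.
So F validates K, D; KD45 would additionally require S to be Euclidean and transitive. The strongest is D.

D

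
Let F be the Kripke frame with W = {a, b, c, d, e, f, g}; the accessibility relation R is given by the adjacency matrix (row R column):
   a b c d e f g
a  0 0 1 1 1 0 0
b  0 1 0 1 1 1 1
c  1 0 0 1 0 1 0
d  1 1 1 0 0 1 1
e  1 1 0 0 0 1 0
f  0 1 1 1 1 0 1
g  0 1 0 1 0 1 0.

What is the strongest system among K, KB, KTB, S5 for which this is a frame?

Symmetric (axiom B): yes — every pair in R has its reverse in R.
Reflexive (axiom T): no — a is not related to itself.
Euclidean (axiom 5): no — a R c and a R e, but not c R e.
So F validates K, KB; KTB would additionally require R to be reflexive. The strongest is KB.

KB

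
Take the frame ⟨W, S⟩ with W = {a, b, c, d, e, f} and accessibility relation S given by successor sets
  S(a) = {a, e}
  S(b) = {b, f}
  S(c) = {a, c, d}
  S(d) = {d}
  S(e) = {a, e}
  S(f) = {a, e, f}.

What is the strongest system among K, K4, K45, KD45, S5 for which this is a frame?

K

Transitive (axiom 4): no — b S f and f S a, but not b S a.
Euclidean (axiom 5): no — c S a and c S d, but not a S d.
Serial (axiom D): yes — every world has a successor (e.g. a S a).
Reflexive (axiom T): yes — every world is S-related to itself.
So F validates K; K4 would additionally require S to be transitive. The strongest is K.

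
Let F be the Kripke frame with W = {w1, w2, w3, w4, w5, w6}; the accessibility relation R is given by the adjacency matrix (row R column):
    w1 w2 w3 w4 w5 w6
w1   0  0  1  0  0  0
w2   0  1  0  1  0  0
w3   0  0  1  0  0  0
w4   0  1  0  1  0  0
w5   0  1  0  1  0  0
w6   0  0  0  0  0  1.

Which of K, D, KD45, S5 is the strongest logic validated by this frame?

Serial (axiom D): yes — every world has a successor (e.g. w1 R w3).
Euclidean (axiom 5): yes — any two successors of a common world are R-related.
Transitive (axiom 4): yes — every two-step R-path is closed by a direct edge.
Reflexive (axiom T): no — w1 is not related to itself.
So F validates K, D, KD45; S5 would additionally require R to be reflexive. The strongest is KD45.

KD45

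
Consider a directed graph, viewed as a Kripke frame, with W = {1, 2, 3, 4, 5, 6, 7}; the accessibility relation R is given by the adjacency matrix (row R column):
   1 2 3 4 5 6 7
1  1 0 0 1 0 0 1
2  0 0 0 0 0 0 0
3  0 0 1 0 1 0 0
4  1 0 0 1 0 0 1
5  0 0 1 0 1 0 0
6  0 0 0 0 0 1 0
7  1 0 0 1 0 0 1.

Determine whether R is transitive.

Yes

Transitive: yes — every two-step R-path is closed by a direct edge.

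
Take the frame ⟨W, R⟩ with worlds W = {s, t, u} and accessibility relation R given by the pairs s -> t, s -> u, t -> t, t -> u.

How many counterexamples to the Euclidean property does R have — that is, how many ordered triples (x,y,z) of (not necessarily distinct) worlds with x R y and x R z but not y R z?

Enumerating: (s,u,t), (s,u,u), (t,u,t), (t,u,u).

4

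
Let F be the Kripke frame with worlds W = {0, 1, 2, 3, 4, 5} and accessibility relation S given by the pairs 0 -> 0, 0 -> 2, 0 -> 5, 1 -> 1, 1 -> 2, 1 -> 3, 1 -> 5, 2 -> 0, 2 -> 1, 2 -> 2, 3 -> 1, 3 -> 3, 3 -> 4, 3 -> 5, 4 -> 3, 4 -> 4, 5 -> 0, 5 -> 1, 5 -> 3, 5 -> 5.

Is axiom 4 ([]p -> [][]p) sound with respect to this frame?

Axiom 4 corresponds to the accessibility relation being transitive.
Transitive: no — 0 S 2 and 2 S 1, but not 0 S 1.

No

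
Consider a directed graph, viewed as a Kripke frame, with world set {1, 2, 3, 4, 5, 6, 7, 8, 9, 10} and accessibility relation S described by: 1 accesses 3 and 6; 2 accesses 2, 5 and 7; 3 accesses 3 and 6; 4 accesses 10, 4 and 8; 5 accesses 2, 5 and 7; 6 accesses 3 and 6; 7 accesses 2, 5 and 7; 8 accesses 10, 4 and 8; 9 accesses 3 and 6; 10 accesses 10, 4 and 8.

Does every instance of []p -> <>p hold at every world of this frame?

Yes

Axiom D corresponds to the accessibility relation being serial.
Serial: yes — every world has a successor (e.g. 1 S 3).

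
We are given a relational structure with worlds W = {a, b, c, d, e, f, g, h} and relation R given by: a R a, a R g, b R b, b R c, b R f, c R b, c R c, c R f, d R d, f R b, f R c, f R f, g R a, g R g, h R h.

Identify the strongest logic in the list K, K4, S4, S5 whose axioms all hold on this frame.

K4

Transitive (axiom 4): yes — every two-step R-path is closed by a direct edge.
Reflexive (axiom T): no — e is not related to itself.
Euclidean (axiom 5): yes — any two successors of a common world are R-related.
So F validates K, K4; S4 would additionally require R to be reflexive. The strongest is K4.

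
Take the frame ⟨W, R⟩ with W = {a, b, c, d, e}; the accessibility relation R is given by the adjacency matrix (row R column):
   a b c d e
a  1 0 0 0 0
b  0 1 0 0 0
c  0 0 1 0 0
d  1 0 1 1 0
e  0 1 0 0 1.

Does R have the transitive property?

Transitive: yes — every two-step R-path is closed by a direct edge.

Yes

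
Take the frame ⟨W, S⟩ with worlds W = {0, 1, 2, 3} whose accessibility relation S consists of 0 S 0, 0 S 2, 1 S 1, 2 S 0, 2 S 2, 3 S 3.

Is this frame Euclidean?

Yes

Euclidean: yes — any two successors of a common world are S-related.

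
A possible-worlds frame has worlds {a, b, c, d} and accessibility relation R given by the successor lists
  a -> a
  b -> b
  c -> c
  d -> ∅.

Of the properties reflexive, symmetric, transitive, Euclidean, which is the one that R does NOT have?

Reflexive: no — d is not related to itself.
Symmetric: yes — every pair in R has its reverse in R.
Transitive: yes — every two-step R-path is closed by a direct edge.
Euclidean: yes — any two successors of a common world are R-related.
Only reflexive fails.

reflexive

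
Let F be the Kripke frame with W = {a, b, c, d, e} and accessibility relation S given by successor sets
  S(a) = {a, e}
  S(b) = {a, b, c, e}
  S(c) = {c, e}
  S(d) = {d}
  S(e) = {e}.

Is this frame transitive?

Transitive: yes — every two-step S-path is closed by a direct edge.

Yes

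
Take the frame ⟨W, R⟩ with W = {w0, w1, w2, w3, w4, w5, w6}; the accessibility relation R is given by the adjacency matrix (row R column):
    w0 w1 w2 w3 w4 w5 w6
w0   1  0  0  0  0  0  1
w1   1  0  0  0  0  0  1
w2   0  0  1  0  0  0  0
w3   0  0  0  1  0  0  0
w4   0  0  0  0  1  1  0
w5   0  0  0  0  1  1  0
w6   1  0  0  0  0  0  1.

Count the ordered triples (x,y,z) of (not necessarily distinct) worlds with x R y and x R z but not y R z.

R is Euclidean; there are no such tuples.

0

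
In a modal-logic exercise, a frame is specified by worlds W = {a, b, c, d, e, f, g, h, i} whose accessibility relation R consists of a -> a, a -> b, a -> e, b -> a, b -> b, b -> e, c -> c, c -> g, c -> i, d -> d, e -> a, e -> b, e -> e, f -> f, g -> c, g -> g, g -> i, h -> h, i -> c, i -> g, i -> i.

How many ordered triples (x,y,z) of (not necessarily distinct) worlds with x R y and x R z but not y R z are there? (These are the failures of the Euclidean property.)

R is Euclidean; there are no such tuples.

0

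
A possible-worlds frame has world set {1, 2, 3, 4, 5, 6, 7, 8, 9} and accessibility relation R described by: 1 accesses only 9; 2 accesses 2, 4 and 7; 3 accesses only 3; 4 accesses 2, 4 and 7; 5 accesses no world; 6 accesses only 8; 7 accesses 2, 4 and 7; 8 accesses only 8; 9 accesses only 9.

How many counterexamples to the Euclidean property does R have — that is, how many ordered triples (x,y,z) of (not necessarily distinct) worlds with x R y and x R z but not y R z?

0

R is Euclidean; there are no such tuples.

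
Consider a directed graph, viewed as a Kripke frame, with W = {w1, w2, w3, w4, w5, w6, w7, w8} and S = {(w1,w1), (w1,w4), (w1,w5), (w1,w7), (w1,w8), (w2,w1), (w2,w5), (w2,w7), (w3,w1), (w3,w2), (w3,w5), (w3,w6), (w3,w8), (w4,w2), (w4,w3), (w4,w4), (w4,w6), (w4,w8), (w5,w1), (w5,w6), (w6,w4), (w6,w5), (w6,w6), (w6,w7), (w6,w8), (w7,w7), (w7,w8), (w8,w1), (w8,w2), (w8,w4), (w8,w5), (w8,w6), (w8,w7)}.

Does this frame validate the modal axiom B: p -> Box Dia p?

The schema B characterises exactly the symmetric frames.
Symmetric: no — w1 S w4 but not w4 S w1.

No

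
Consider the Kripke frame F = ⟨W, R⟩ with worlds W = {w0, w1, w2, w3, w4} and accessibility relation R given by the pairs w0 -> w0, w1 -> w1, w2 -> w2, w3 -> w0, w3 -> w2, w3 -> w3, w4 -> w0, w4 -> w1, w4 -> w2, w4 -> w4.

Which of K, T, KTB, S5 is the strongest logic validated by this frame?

Reflexive (axiom T): yes — every world is R-related to itself.
Symmetric (axiom B): no — w3 R w0 but not w0 R w3.
Euclidean (axiom 5): no — w3 R w0 and w3 R w2, but not w0 R w2.
So F validates K, T; KTB would additionally require R to be symmetric. The strongest is T.

T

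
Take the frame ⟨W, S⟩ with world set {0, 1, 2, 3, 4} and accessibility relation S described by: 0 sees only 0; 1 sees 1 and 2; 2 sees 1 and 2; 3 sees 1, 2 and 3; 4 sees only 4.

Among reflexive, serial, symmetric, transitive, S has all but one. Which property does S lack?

Reflexive: yes — every world is S-related to itself.
Serial: yes — every world has a successor (e.g. 0 S 0).
Symmetric: no — 3 S 1 but not 1 S 3.
Transitive: yes — every two-step S-path is closed by a direct edge.
Only symmetric fails.

symmetric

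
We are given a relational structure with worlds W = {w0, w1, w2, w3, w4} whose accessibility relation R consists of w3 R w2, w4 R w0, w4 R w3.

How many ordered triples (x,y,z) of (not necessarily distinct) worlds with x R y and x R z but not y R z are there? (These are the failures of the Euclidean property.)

5

Enumerating: (w3,w2,w2), (w4,w0,w0), (w4,w0,w3), (w4,w3,w0), (w4,w3,w3).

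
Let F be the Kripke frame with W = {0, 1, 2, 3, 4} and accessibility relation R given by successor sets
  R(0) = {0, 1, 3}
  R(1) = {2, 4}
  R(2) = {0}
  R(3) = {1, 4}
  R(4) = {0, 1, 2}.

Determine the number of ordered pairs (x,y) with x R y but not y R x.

8

Enumerating: (0,1), (0,3), (1,2), (2,0), (3,1), (3,4), (4,0), (4,2).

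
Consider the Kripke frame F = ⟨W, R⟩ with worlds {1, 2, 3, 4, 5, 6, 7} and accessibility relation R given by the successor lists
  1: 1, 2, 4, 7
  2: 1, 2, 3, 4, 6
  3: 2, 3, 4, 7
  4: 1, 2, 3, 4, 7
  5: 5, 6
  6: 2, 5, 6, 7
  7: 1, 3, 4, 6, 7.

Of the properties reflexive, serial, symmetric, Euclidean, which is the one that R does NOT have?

Euclidean

Reflexive: yes — every world is R-related to itself.
Serial: yes — every world has a successor (e.g. 1 R 1).
Symmetric: yes — every pair in R has its reverse in R.
Euclidean: no — 1 R 2 and 1 R 7, but not 2 R 7.
Only Euclidean fails.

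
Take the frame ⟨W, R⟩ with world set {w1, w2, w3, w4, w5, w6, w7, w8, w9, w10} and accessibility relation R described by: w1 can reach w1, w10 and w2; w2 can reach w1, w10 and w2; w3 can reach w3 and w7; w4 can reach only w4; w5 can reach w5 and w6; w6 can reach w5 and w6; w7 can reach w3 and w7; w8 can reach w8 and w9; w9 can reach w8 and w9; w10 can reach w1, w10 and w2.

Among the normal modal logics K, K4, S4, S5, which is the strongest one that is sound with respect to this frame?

Transitive (axiom 4): yes — every two-step R-path is closed by a direct edge.
Reflexive (axiom T): yes — every world is R-related to itself.
Euclidean (axiom 5): yes — any two successors of a common world are R-related.
So F validates K, K4, S4, S5. The strongest is S5.

S5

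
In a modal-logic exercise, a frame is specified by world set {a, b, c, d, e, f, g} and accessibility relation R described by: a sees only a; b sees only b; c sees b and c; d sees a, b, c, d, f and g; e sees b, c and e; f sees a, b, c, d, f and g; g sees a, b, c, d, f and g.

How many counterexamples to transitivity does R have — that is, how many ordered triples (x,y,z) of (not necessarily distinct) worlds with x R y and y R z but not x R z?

0

R is transitive; there are no such tuples.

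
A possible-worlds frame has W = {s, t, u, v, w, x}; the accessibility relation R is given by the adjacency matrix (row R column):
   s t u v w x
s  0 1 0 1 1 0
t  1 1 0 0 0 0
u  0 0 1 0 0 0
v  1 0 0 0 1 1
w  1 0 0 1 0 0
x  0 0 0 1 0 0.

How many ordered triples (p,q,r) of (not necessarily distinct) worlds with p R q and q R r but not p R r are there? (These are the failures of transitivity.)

17

Enumerating: (s,t,s), (s,v,s), (s,v,x), (s,w,s), (t,s,v), (t,s,w), (v,s,t), (v,s,v), (v,w,v), (v,x,v), (w,s,t), (w,s,w), (w,v,w), (w,v,x), (x,v,s), (x,v,w), (x,v,x).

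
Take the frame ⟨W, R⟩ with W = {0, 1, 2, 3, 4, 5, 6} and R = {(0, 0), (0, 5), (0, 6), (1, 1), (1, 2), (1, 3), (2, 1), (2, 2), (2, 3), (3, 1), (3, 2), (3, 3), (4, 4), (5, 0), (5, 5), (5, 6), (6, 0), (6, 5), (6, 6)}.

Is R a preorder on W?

Yes

Reflexive: yes — every world is R-related to itself.
Transitive: yes — every two-step R-path is closed by a direct edge.
So R is a preorder.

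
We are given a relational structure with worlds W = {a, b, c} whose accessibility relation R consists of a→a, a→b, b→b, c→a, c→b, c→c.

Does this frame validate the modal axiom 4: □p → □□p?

Axiom 4 corresponds to the accessibility relation being transitive.
Transitive: yes — every two-step R-path is closed by a direct edge.

Yes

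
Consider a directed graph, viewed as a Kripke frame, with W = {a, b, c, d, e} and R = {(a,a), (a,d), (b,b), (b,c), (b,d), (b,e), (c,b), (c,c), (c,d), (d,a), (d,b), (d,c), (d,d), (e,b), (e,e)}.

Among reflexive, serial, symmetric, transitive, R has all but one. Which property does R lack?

Reflexive: yes — every world is R-related to itself.
Serial: yes — every world has a successor (e.g. a R a).
Symmetric: yes — every pair in R has its reverse in R.
Transitive: no — a R d and d R b, but not a R b.
Only transitive fails.

transitive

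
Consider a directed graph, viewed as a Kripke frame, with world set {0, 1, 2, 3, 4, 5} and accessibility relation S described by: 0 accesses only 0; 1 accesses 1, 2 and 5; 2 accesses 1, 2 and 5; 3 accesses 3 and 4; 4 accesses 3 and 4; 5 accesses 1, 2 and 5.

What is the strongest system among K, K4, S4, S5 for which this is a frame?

Transitive (axiom 4): yes — every two-step S-path is closed by a direct edge.
Reflexive (axiom T): yes — every world is S-related to itself.
Euclidean (axiom 5): yes — any two successors of a common world are S-related.
So F validates K, K4, S4, S5. The strongest is S5.

S5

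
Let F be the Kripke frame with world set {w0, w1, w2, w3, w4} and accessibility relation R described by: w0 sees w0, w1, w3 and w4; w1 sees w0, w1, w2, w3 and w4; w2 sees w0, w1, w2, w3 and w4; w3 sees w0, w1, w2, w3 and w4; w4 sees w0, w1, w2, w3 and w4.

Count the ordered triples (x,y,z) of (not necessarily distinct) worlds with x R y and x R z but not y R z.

Enumerating: (w1,w0,w2), (w2,w0,w2), (w3,w0,w2), (w4,w0,w2).

4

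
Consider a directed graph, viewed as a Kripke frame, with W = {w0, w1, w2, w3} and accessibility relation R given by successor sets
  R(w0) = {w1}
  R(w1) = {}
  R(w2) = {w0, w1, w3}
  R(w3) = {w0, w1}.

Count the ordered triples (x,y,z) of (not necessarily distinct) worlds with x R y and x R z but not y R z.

10

Enumerating: (w0,w1,w1), (w2,w0,w0), (w2,w0,w3), (w2,w1,w0), (w2,w1,w1), (w2,w1,w3), (w2,w3,w3), (w3,w0,w0), (w3,w1,w0), (w3,w1,w1).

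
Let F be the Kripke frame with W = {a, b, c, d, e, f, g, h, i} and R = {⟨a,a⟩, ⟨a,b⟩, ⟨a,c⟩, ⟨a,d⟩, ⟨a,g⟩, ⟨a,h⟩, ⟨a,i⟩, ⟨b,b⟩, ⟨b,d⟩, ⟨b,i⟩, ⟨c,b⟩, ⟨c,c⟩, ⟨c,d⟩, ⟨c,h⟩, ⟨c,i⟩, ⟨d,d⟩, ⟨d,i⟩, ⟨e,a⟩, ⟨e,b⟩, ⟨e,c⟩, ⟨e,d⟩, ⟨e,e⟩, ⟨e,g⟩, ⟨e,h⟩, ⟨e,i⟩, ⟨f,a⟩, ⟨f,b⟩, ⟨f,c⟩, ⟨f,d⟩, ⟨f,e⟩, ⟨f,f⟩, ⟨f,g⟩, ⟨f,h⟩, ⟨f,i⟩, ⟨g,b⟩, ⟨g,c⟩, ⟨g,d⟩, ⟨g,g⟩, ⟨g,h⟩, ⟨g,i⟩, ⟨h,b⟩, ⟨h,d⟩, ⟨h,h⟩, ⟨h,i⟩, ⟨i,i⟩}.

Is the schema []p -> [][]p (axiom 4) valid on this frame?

Axiom 4 corresponds to the accessibility relation being transitive.
Transitive: yes — every two-step R-path is closed by a direct edge.

Yes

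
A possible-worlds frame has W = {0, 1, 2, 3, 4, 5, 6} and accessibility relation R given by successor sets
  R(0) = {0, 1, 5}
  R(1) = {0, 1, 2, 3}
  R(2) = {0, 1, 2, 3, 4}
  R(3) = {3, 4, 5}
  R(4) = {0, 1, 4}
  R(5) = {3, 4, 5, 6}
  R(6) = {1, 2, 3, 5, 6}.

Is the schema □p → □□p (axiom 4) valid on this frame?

The schema 4 characterises exactly the transitive frames.
Transitive: no — 0 R 1 and 1 R 2, but not 0 R 2.

No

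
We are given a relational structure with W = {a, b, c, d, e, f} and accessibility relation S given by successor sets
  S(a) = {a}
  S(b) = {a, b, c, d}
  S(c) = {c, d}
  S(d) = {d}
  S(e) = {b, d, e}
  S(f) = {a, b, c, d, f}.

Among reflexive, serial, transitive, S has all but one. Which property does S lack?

transitive

Reflexive: yes — every world is S-related to itself.
Serial: yes — every world has a successor (e.g. a S a).
Transitive: no — e S b and b S a, but not e S a.
Only transitive fails.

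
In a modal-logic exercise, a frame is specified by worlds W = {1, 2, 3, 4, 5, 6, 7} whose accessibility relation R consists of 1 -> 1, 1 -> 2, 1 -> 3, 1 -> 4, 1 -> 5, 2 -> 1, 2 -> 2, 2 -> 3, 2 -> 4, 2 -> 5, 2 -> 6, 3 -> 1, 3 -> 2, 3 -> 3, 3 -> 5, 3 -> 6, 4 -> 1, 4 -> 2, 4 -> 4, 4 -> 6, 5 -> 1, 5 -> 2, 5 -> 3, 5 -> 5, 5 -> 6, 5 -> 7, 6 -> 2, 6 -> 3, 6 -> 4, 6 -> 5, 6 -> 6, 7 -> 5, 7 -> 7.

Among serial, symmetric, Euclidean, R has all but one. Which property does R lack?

Serial: yes — every world has a successor (e.g. 1 R 1).
Symmetric: yes — every pair in R has its reverse in R.
Euclidean: no — 1 R 3 and 1 R 4, but not 3 R 4.
Only Euclidean fails.

Euclidean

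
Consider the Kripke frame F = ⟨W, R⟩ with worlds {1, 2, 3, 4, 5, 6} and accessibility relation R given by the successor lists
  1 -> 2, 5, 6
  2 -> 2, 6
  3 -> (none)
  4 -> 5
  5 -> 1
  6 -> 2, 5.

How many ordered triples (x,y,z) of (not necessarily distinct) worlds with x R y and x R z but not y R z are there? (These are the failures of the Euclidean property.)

11

Enumerating: (1,2,5), (1,5,2), (1,5,5), (1,5,6), (1,6,6), (2,6,6), (4,5,5), (5,1,1), (6,2,5), (6,5,2), (6,5,5).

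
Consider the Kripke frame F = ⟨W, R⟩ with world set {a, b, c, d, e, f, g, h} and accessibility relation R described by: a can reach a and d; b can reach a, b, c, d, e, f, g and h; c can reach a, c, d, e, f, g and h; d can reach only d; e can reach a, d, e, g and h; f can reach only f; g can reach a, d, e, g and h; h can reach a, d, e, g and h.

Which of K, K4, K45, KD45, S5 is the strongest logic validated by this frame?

Transitive (axiom 4): yes — every two-step R-path is closed by a direct edge.
Euclidean (axiom 5): no — b R a and b R c, but not a R c.
Serial (axiom D): yes — every world has a successor (e.g. a R a).
Reflexive (axiom T): yes — every world is R-related to itself.
So F validates K, K4; K45 would additionally require R to be Euclidean. The strongest is K4.

K4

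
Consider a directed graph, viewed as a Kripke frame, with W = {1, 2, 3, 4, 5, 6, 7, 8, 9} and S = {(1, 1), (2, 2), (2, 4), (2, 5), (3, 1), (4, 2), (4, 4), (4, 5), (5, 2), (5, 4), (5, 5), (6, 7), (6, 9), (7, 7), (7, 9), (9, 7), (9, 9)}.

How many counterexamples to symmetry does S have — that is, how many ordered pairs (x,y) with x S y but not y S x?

Enumerating: (3,1), (6,7), (6,9).

3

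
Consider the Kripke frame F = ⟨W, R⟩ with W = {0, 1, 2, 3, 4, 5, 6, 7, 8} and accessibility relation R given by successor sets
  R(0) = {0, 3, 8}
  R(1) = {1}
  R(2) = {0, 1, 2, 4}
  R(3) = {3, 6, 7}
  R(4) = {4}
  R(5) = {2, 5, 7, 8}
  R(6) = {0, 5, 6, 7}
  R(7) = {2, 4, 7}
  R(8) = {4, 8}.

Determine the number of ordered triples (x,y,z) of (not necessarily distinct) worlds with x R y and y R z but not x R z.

Enumerating: (0,3,6), (0,3,7), (0,8,4), (2,0,3), (2,0,8), (3,6,0), (3,6,5), (3,7,2), (3,7,4), (5,2,0), (5,2,1), (5,2,4), … and 10 more.
Total: 22.

22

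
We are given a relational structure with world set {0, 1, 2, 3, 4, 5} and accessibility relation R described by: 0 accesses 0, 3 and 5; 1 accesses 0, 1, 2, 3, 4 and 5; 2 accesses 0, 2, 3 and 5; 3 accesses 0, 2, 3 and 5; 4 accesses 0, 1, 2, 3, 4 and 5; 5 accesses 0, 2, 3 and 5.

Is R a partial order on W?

No

Reflexive: yes — every world is R-related to itself.
Transitive: no — 0 R 3 and 3 R 2, but not 0 R 2.
Antisymmetric: no — 0 R 3 and 3 R 0 with 0 ≠ 3.
So R is not a partial order.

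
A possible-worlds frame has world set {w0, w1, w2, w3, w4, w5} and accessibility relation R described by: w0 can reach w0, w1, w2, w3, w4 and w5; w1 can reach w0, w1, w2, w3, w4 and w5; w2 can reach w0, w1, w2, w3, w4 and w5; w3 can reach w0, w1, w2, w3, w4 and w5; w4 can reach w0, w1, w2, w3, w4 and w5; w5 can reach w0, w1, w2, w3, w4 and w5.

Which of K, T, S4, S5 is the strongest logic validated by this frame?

Reflexive (axiom T): yes — every world is R-related to itself.
Transitive (axiom 4): yes — every two-step R-path is closed by a direct edge.
Euclidean (axiom 5): yes — any two successors of a common world are R-related.
So F validates K, T, S4, S5. The strongest is S5.

S5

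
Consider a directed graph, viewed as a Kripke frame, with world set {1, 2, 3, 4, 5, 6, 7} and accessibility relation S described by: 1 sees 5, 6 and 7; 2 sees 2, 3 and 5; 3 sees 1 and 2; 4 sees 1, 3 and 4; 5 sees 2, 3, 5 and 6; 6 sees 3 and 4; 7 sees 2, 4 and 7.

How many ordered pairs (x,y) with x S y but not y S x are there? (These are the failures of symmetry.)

Enumerating: (1,5), (1,6), (1,7), (3,1), (4,1), (4,3), (5,3), (5,6), (6,3), (6,4), (7,2), (7,4).

12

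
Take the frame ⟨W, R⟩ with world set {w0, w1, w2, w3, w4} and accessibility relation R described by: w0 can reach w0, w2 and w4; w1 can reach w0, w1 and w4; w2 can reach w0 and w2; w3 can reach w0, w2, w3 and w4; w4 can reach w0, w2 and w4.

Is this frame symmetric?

No

Symmetric: no — w1 R w0 but not w0 R w1.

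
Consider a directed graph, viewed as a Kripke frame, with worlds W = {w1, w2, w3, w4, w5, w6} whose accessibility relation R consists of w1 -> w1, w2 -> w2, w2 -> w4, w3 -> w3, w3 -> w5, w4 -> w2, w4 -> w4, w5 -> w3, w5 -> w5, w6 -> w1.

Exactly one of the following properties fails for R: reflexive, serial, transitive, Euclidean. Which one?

reflexive

Reflexive: no — w6 is not related to itself.
Serial: yes — every world has a successor (e.g. w1 R w1).
Transitive: yes — every two-step R-path is closed by a direct edge.
Euclidean: yes — any two successors of a common world are R-related.
Only reflexive fails.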